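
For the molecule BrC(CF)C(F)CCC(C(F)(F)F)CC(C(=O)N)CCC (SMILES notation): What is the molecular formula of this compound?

C13H21BrF5NO

Walk through each heavy atom and fill implicit hydrogens from standard valence (C 4, N 3, O 2, S 2, halogen 1):
  atom 1: Br (halogen, monovalent) → 0 H
  atom 2: C, bond orders sum to 3 (valence 4) → 1 H
  atom 3: C, bond orders sum to 2 (valence 4) → 2 H
  atom 4: F (halogen, monovalent) → 0 H
  atom 5: C, bond orders sum to 3 (valence 4) → 1 H
  atom 6: F (halogen, monovalent) → 0 H
  atom 7: C, bond orders sum to 2 (valence 4) → 2 H
  atom 8: C, bond orders sum to 2 (valence 4) → 2 H
  atom 9: C, bond orders sum to 3 (valence 4) → 1 H
  atom 10: C, bond orders sum to 4 (valence 4) → 0 H
  atom 11: F (halogen, monovalent) → 0 H
  atom 12: F (halogen, monovalent) → 0 H
  atom 13: F (halogen, monovalent) → 0 H
  atom 14: C, bond orders sum to 2 (valence 4) → 2 H
  atom 15: C, bond orders sum to 3 (valence 4) → 1 H
  atom 16: C, bond orders sum to 4 (valence 4) → 0 H
  atom 17: O, bond orders sum to 2 (valence 2) → 0 H
  atom 18: N, bond orders sum to 1 (valence 3) → 2 H
  atom 19: C, bond orders sum to 2 (valence 4) → 2 H
  atom 20: C, bond orders sum to 2 (valence 4) → 2 H
  atom 21: C, bond orders sum to 1 (valence 4) → 3 H
Totals → C:13, H:21, Br:1, F:5, N:1, O:1.
In Hill order: C13H21BrF5NO.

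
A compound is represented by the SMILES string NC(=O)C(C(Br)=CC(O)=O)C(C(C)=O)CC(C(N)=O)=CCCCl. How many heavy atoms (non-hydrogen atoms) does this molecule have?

Every atom symbol written in the SMILES (organic subset) is one heavy atom; implicit H are not written.
Heavy atoms by element → Br:1, C:14, Cl:1, N:2, O:5.
Total: 23.

23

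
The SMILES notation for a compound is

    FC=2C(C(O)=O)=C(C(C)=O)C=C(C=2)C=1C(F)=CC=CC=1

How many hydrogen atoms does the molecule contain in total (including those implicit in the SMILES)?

Walk through each heavy atom and fill implicit hydrogens from standard valence (C 4, N 3, O 2, S 2, halogen 1):
  atom 1: F (halogen, monovalent) → 0 H
  atom 2: C, bond orders sum to 4 (valence 4) → 0 H
  atom 3: C, bond orders sum to 4 (valence 4) → 0 H
  atom 4: C, bond orders sum to 4 (valence 4) → 0 H
  atom 5: O, bond orders sum to 1 (valence 2) → 1 H
  atom 6: O, bond orders sum to 2 (valence 2) → 0 H
  atom 7: C, bond orders sum to 4 (valence 4) → 0 H
  atom 8: C, bond orders sum to 4 (valence 4) → 0 H
  atom 9: C, bond orders sum to 1 (valence 4) → 3 H
  atom 10: O, bond orders sum to 2 (valence 2) → 0 H
  atom 11: C, bond orders sum to 3 (valence 4) → 1 H
  atom 12: C, bond orders sum to 4 (valence 4) → 0 H
  atom 13: C, bond orders sum to 3 (valence 4) → 1 H
  atom 14: C, bond orders sum to 4 (valence 4) → 0 H
  atom 15: C, bond orders sum to 4 (valence 4) → 0 H
  atom 16: F (halogen, monovalent) → 0 H
  atom 17: C, bond orders sum to 3 (valence 4) → 1 H
  atom 18: C, bond orders sum to 3 (valence 4) → 1 H
  atom 19: C, bond orders sum to 3 (valence 4) → 1 H
  atom 20: C, bond orders sum to 3 (valence 4) → 1 H
Total hydrogens: 10.

10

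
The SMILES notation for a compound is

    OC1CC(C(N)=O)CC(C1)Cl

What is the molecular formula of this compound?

Walk through each heavy atom and fill implicit hydrogens from standard valence (C 4, N 3, O 2, S 2, halogen 1):
  atom 1: O, bond orders sum to 1 (valence 2) → 1 H
  atom 2: C, bond orders sum to 3 (valence 4) → 1 H
  atom 3: C, bond orders sum to 2 (valence 4) → 2 H
  atom 4: C, bond orders sum to 3 (valence 4) → 1 H
  atom 5: C, bond orders sum to 4 (valence 4) → 0 H
  atom 6: N, bond orders sum to 1 (valence 3) → 2 H
  atom 7: O, bond orders sum to 2 (valence 2) → 0 H
  atom 8: C, bond orders sum to 2 (valence 4) → 2 H
  atom 9: C, bond orders sum to 3 (valence 4) → 1 H
  atom 10: C, bond orders sum to 2 (valence 4) → 2 H
  atom 11: Cl (halogen, monovalent) → 0 H
Totals → C:7, H:12, Cl:1, N:1, O:2.
In Hill order: C7H12ClNO2.

C7H12ClNO2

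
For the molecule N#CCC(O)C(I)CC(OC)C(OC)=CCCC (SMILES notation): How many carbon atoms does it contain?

Count every carbon token in the SMILES (each C, including those in ring-closure positions and inside branches).
Carbon count: 13.

13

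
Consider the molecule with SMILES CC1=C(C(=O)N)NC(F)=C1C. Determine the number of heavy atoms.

Every atom symbol written in the SMILES (organic subset) is one heavy atom; implicit H are not written.
Heavy atoms by element → C:7, F:1, N:2, O:1.
Total: 11.

11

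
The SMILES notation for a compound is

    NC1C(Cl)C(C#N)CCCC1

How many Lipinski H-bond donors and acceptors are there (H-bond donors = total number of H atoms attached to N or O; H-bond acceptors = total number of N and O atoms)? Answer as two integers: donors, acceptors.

2, 2

Donors: find every N or O and count the H atoms it carries.
  atom 1 (N): bond orders sum to 1 → 2 H
  atom 7 (N): bond orders sum to 3 → 0 H
Lipinski HBD = 2.
Acceptors: N atoms = 2, O atoms = 0 → HBA = 2.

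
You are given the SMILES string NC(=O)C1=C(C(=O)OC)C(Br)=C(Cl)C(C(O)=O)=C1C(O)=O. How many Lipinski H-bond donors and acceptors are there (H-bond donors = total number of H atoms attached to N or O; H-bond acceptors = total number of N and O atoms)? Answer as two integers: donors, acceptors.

4, 8

Donors: find every N or O and count the H atoms it carries.
  atom 1 (N): bond orders sum to 1 → 2 H
  atom 3 (O): bond orders sum to 2 → 0 H
  atom 7 (O): bond orders sum to 2 → 0 H
  atom 8 (O): bond orders sum to 2 → 0 H
  atom 16 (O): bond orders sum to 1 → 1 H
  atom 17 (O): bond orders sum to 2 → 0 H
  atom 20 (O): bond orders sum to 1 → 1 H
  atom 21 (O): bond orders sum to 2 → 0 H
Lipinski HBD = 4.
Acceptors: N atoms = 1, O atoms = 7 → HBA = 8.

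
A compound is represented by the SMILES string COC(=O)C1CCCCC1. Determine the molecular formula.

C8H14O2

Walk through each heavy atom and fill implicit hydrogens from standard valence (C 4, N 3, O 2, S 2, halogen 1):
  atom 1: C, bond orders sum to 1 (valence 4) → 3 H
  atom 2: O, bond orders sum to 2 (valence 2) → 0 H
  atom 3: C, bond orders sum to 4 (valence 4) → 0 H
  atom 4: O, bond orders sum to 2 (valence 2) → 0 H
  atom 5: C, bond orders sum to 3 (valence 4) → 1 H
  atom 6: C, bond orders sum to 2 (valence 4) → 2 H
  atom 7: C, bond orders sum to 2 (valence 4) → 2 H
  atom 8: C, bond orders sum to 2 (valence 4) → 2 H
  atom 9: C, bond orders sum to 2 (valence 4) → 2 H
  atom 10: C, bond orders sum to 2 (valence 4) → 2 H
Totals → C:8, H:14, O:2.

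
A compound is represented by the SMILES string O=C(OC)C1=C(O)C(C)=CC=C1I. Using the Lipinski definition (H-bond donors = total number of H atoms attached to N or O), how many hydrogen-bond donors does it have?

Donors: find every N or O and count the H atoms it carries.
  atom 1 (O): bond orders sum to 2 → 0 H
  atom 3 (O): bond orders sum to 2 → 0 H
  atom 7 (O): bond orders sum to 1 → 1 H
Lipinski HBD = 1.

1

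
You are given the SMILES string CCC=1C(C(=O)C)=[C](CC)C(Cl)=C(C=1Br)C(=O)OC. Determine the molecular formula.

Walk through each heavy atom and fill implicit hydrogens from standard valence (C 4, N 3, O 2, S 2, halogen 1):
  atom 1: C, bond orders sum to 1 (valence 4) → 3 H
  atom 2: C, bond orders sum to 2 (valence 4) → 2 H
  atom 3: C, bond orders sum to 4 (valence 4) → 0 H
  atom 4: C, bond orders sum to 4 (valence 4) → 0 H
  atom 5: C, bond orders sum to 4 (valence 4) → 0 H
  atom 6: O, bond orders sum to 2 (valence 2) → 0 H
  atom 7: C, bond orders sum to 1 (valence 4) → 3 H
  atom 8: C with explicit H count 0
  atom 9: C, bond orders sum to 2 (valence 4) → 2 H
  atom 10: C, bond orders sum to 1 (valence 4) → 3 H
  atom 11: C, bond orders sum to 4 (valence 4) → 0 H
  atom 12: Cl (halogen, monovalent) → 0 H
  atom 13: C, bond orders sum to 4 (valence 4) → 0 H
  atom 14: C, bond orders sum to 4 (valence 4) → 0 H
  atom 15: Br (halogen, monovalent) → 0 H
  atom 16: C, bond orders sum to 4 (valence 4) → 0 H
  atom 17: O, bond orders sum to 2 (valence 2) → 0 H
  atom 18: O, bond orders sum to 2 (valence 2) → 0 H
  atom 19: C, bond orders sum to 1 (valence 4) → 3 H
Totals → C:14, H:16, Br:1, Cl:1, O:3.

C14H16BrClO3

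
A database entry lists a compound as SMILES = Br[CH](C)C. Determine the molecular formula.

C3H7Br

Walk through each heavy atom and fill implicit hydrogens from standard valence (C 4, N 3, O 2, S 2, halogen 1):
  atom 1: Br (halogen, monovalent) → 0 H
  atom 2: C with explicit H count 1
  atom 3: C, bond orders sum to 1 (valence 4) → 3 H
  atom 4: C, bond orders sum to 1 (valence 4) → 3 H
Totals → C:3, H:7, Br:1.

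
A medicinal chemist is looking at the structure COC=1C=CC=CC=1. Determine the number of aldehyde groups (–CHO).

0

Scan the SMILES for the aldehyde motif — none present.
Groups that are present: 1 ether.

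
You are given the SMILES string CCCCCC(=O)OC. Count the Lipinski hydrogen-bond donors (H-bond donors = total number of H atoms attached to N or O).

0

Donors: find every N or O and count the H atoms it carries.
  atom 7 (O): bond orders sum to 2 → 0 H
  atom 8 (O): bond orders sum to 2 → 0 H
Lipinski HBD = 0.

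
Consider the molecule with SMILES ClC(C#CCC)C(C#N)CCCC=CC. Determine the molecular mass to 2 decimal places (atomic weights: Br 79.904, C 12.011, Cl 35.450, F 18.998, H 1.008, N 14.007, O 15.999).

223.74 g/mol

First, the molecular formula is C13H18ClN (counting implicit H from valence).
  C: 13 × 12.011 = 156.143
  Cl: 1 × 35.450 = 35.450
  H: 18 × 1.008 = 18.144
  N: 1 × 14.007 = 14.007
Sum: 13×12.011 + 1×35.450 + 18×1.008 + 1×14.007 = 223.744 → 223.74 g/mol.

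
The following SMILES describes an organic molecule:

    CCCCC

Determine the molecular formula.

C5H12

Walk through each heavy atom and fill implicit hydrogens from standard valence (C 4, N 3, O 2, S 2, halogen 1):
  atom 1: C, bond orders sum to 1 (valence 4) → 3 H
  atom 2: C, bond orders sum to 2 (valence 4) → 2 H
  atom 3: C, bond orders sum to 2 (valence 4) → 2 H
  atom 4: C, bond orders sum to 2 (valence 4) → 2 H
  atom 5: C, bond orders sum to 1 (valence 4) → 3 H
Totals → C:5, H:12.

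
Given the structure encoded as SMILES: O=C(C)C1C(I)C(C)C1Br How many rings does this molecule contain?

In SMILES, each pair of matching ring-closure digits denotes one ring-closing bond; the number of such bonds equals the number of independent rings.
Ring-closure bonds here: 1.

1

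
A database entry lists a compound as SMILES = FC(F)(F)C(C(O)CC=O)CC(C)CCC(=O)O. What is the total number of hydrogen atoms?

17

Walk through each heavy atom and fill implicit hydrogens from standard valence (C 4, N 3, O 2, S 2, halogen 1):
  atom 1: F (halogen, monovalent) → 0 H
  atom 2: C, bond orders sum to 4 (valence 4) → 0 H
  atom 3: F (halogen, monovalent) → 0 H
  atom 4: F (halogen, monovalent) → 0 H
  atom 5: C, bond orders sum to 3 (valence 4) → 1 H
  atom 6: C, bond orders sum to 3 (valence 4) → 1 H
  atom 7: O, bond orders sum to 1 (valence 2) → 1 H
  atom 8: C, bond orders sum to 2 (valence 4) → 2 H
  atom 9: C, bond orders sum to 3 (valence 4) → 1 H
  atom 10: O, bond orders sum to 2 (valence 2) → 0 H
  atom 11: C, bond orders sum to 2 (valence 4) → 2 H
  atom 12: C, bond orders sum to 3 (valence 4) → 1 H
  atom 13: C, bond orders sum to 1 (valence 4) → 3 H
  atom 14: C, bond orders sum to 2 (valence 4) → 2 H
  atom 15: C, bond orders sum to 2 (valence 4) → 2 H
  atom 16: C, bond orders sum to 4 (valence 4) → 0 H
  atom 17: O, bond orders sum to 2 (valence 2) → 0 H
  atom 18: O, bond orders sum to 1 (valence 2) → 1 H
Total hydrogens: 17.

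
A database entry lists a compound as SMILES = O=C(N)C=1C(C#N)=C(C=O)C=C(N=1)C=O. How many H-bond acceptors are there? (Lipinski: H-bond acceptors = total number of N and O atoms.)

N atoms: 3; O atoms: 3.
Lipinski HBA = 3 + 3 = 6.

6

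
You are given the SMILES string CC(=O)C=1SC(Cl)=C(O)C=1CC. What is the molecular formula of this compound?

Walk through each heavy atom and fill implicit hydrogens from standard valence (C 4, N 3, O 2, S 2, halogen 1):
  atom 1: C, bond orders sum to 1 (valence 4) → 3 H
  atom 2: C, bond orders sum to 4 (valence 4) → 0 H
  atom 3: O, bond orders sum to 2 (valence 2) → 0 H
  atom 4: C, bond orders sum to 4 (valence 4) → 0 H
  atom 5: S, bond orders sum to 2 (valence 2) → 0 H
  atom 6: C, bond orders sum to 4 (valence 4) → 0 H
  atom 7: Cl (halogen, monovalent) → 0 H
  atom 8: C, bond orders sum to 4 (valence 4) → 0 H
  atom 9: O, bond orders sum to 1 (valence 2) → 1 H
  atom 10: C, bond orders sum to 4 (valence 4) → 0 H
  atom 11: C, bond orders sum to 2 (valence 4) → 2 H
  atom 12: C, bond orders sum to 1 (valence 4) → 3 H
Totals → C:8, H:9, Cl:1, O:2, S:1.
In Hill order: C8H9ClO2S.

C8H9ClO2S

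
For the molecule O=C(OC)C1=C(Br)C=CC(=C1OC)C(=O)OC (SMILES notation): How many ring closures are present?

In SMILES, each pair of matching ring-closure digits denotes one ring-closing bond; the number of such bonds equals the number of independent rings.
Ring-closure bonds here: 1.

1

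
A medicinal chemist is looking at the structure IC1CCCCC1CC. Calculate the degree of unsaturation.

Molecular formula: C8H15I.
DoU = (2C + 2 + N − H − X) / 2, where X is the halogen count and O/S are ignored.
    = (2·8 + 2 + 0 − 15 − 1) / 2 = 2 / 2 = 1.

1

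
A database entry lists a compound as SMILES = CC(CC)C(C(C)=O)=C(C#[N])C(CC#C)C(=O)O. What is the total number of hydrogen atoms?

Walk through each heavy atom and fill implicit hydrogens from standard valence (C 4, N 3, O 2, S 2, halogen 1):
  atom 1: C, bond orders sum to 1 (valence 4) → 3 H
  atom 2: C, bond orders sum to 3 (valence 4) → 1 H
  atom 3: C, bond orders sum to 2 (valence 4) → 2 H
  atom 4: C, bond orders sum to 1 (valence 4) → 3 H
  atom 5: C, bond orders sum to 4 (valence 4) → 0 H
  atom 6: C, bond orders sum to 4 (valence 4) → 0 H
  atom 7: C, bond orders sum to 1 (valence 4) → 3 H
  atom 8: O, bond orders sum to 2 (valence 2) → 0 H
  atom 9: C, bond orders sum to 4 (valence 4) → 0 H
  atom 10: C, bond orders sum to 4 (valence 4) → 0 H
  atom 11: N with explicit H count 0
  atom 12: C, bond orders sum to 3 (valence 4) → 1 H
  atom 13: C, bond orders sum to 2 (valence 4) → 2 H
  atom 14: C, bond orders sum to 4 (valence 4) → 0 H
  atom 15: C, bond orders sum to 3 (valence 4) → 1 H
  atom 16: C, bond orders sum to 4 (valence 4) → 0 H
  atom 17: O, bond orders sum to 2 (valence 2) → 0 H
  atom 18: O, bond orders sum to 1 (valence 2) → 1 H
Total hydrogens: 17.

17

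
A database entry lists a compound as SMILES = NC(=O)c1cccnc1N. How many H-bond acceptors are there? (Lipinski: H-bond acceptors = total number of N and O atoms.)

4

N atoms: 3; O atoms: 1.
Lipinski HBA = 3 + 1 = 4.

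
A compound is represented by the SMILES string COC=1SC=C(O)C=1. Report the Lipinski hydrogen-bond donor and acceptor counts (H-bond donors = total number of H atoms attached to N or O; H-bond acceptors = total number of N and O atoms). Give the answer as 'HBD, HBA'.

Donors: find every N or O and count the H atoms it carries.
  atom 2 (O): bond orders sum to 2 → 0 H
  atom 7 (O): bond orders sum to 1 → 1 H
Lipinski HBD = 1.
Acceptors: N atoms = 0, O atoms = 2 → HBA = 2.

1, 2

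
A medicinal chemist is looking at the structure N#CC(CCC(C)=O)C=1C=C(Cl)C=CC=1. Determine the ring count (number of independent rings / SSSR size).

In SMILES, each pair of matching ring-closure digits denotes one ring-closing bond; the number of such bonds equals the number of independent rings.
Ring-closure bonds here: 1.

1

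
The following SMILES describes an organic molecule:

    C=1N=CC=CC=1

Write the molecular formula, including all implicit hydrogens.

Walk through each heavy atom and fill implicit hydrogens from standard valence (C 4, N 3, O 2, S 2, halogen 1):
  atom 1: C, bond orders sum to 3 (valence 4) → 1 H
  atom 2: N, bond orders sum to 3 (valence 3) → 0 H
  atom 3: C, bond orders sum to 3 (valence 4) → 1 H
  atom 4: C, bond orders sum to 3 (valence 4) → 1 H
  atom 5: C, bond orders sum to 3 (valence 4) → 1 H
  atom 6: C, bond orders sum to 3 (valence 4) → 1 H
Totals → C:5, H:5, N:1.
In Hill order: C5H5N.

C5H5N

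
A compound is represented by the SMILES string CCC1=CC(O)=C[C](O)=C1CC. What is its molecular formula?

Walk through each heavy atom and fill implicit hydrogens from standard valence (C 4, N 3, O 2, S 2, halogen 1):
  atom 1: C, bond orders sum to 1 (valence 4) → 3 H
  atom 2: C, bond orders sum to 2 (valence 4) → 2 H
  atom 3: C, bond orders sum to 4 (valence 4) → 0 H
  atom 4: C, bond orders sum to 3 (valence 4) → 1 H
  atom 5: C, bond orders sum to 4 (valence 4) → 0 H
  atom 6: O, bond orders sum to 1 (valence 2) → 1 H
  atom 7: C, bond orders sum to 3 (valence 4) → 1 H
  atom 8: C with explicit H count 0
  atom 9: O, bond orders sum to 1 (valence 2) → 1 H
  atom 10: C, bond orders sum to 4 (valence 4) → 0 H
  atom 11: C, bond orders sum to 2 (valence 4) → 2 H
  atom 12: C, bond orders sum to 1 (valence 4) → 3 H
Totals → C:10, H:14, O:2.
In Hill order: C10H14O2.

C10H14O2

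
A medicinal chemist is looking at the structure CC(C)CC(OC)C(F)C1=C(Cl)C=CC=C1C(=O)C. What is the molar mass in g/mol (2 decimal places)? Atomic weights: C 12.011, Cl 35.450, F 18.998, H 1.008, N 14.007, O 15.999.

First, the molecular formula is C15H20ClFO2 (counting implicit H from valence).
  C: 15 × 12.011 = 180.165
  Cl: 1 × 35.450 = 35.450
  F: 1 × 18.998 = 18.998
  H: 20 × 1.008 = 20.160
  O: 2 × 15.999 = 31.998
Sum: 15×12.011 + 1×35.450 + 1×18.998 + 20×1.008 + 2×15.999 = 286.771 → 286.77 g/mol.

286.77 g/mol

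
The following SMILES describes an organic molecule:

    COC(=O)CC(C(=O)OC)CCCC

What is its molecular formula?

Walk through each heavy atom and fill implicit hydrogens from standard valence (C 4, N 3, O 2, S 2, halogen 1):
  atom 1: C, bond orders sum to 1 (valence 4) → 3 H
  atom 2: O, bond orders sum to 2 (valence 2) → 0 H
  atom 3: C, bond orders sum to 4 (valence 4) → 0 H
  atom 4: O, bond orders sum to 2 (valence 2) → 0 H
  atom 5: C, bond orders sum to 2 (valence 4) → 2 H
  atom 6: C, bond orders sum to 3 (valence 4) → 1 H
  atom 7: C, bond orders sum to 4 (valence 4) → 0 H
  atom 8: O, bond orders sum to 2 (valence 2) → 0 H
  atom 9: O, bond orders sum to 2 (valence 2) → 0 H
  atom 10: C, bond orders sum to 1 (valence 4) → 3 H
  atom 11: C, bond orders sum to 2 (valence 4) → 2 H
  atom 12: C, bond orders sum to 2 (valence 4) → 2 H
  atom 13: C, bond orders sum to 2 (valence 4) → 2 H
  atom 14: C, bond orders sum to 1 (valence 4) → 3 H
Totals → C:10, H:18, O:4.

C10H18O4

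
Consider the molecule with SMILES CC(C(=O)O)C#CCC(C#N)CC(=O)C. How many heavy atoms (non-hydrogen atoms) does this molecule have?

15

Every atom symbol written in the SMILES (organic subset) is one heavy atom; implicit H are not written.
Heavy atoms by element → C:11, N:1, O:3.
Total: 15.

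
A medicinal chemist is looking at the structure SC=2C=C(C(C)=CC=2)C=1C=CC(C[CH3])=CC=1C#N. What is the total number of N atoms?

1

Scan the SMILES for N atoms (remember two-letter symbols like Cl and Br are single atoms).
Nitrogen count: 1.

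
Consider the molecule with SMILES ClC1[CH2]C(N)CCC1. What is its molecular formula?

C6H12ClN

Walk through each heavy atom and fill implicit hydrogens from standard valence (C 4, N 3, O 2, S 2, halogen 1):
  atom 1: Cl (halogen, monovalent) → 0 H
  atom 2: C, bond orders sum to 3 (valence 4) → 1 H
  atom 3: C with explicit H count 2
  atom 4: C, bond orders sum to 3 (valence 4) → 1 H
  atom 5: N, bond orders sum to 1 (valence 3) → 2 H
  atom 6: C, bond orders sum to 2 (valence 4) → 2 H
  atom 7: C, bond orders sum to 2 (valence 4) → 2 H
  atom 8: C, bond orders sum to 2 (valence 4) → 2 H
Totals → C:6, H:12, Cl:1, N:1.
In Hill order: C6H12ClN.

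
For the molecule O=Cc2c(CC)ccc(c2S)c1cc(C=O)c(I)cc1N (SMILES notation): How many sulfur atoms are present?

1

Scan the SMILES for S atoms (remember two-letter symbols like Cl and Br are single atoms).
Sulfur count: 1.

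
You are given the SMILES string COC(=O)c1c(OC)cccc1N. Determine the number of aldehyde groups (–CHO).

Scan the SMILES for the aldehyde motif — none present.
Groups that are present: 1 ester, 1 ether, 1 primary amine.

0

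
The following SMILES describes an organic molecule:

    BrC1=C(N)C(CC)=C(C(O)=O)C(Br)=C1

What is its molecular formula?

Walk through each heavy atom and fill implicit hydrogens from standard valence (C 4, N 3, O 2, S 2, halogen 1):
  atom 1: Br (halogen, monovalent) → 0 H
  atom 2: C, bond orders sum to 4 (valence 4) → 0 H
  atom 3: C, bond orders sum to 4 (valence 4) → 0 H
  atom 4: N, bond orders sum to 1 (valence 3) → 2 H
  atom 5: C, bond orders sum to 4 (valence 4) → 0 H
  atom 6: C, bond orders sum to 2 (valence 4) → 2 H
  atom 7: C, bond orders sum to 1 (valence 4) → 3 H
  atom 8: C, bond orders sum to 4 (valence 4) → 0 H
  atom 9: C, bond orders sum to 4 (valence 4) → 0 H
  atom 10: O, bond orders sum to 1 (valence 2) → 1 H
  atom 11: O, bond orders sum to 2 (valence 2) → 0 H
  atom 12: C, bond orders sum to 4 (valence 4) → 0 H
  atom 13: Br (halogen, monovalent) → 0 H
  atom 14: C, bond orders sum to 3 (valence 4) → 1 H
Totals → C:9, H:9, Br:2, N:1, O:2.

C9H9Br2NO2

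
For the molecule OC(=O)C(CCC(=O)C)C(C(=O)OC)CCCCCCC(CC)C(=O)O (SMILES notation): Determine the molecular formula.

C19H32O7

Walk through each heavy atom and fill implicit hydrogens from standard valence (C 4, N 3, O 2, S 2, halogen 1):
  atom 1: O, bond orders sum to 1 (valence 2) → 1 H
  atom 2: C, bond orders sum to 4 (valence 4) → 0 H
  atom 3: O, bond orders sum to 2 (valence 2) → 0 H
  atom 4: C, bond orders sum to 3 (valence 4) → 1 H
  atom 5: C, bond orders sum to 2 (valence 4) → 2 H
  atom 6: C, bond orders sum to 2 (valence 4) → 2 H
  atom 7: C, bond orders sum to 4 (valence 4) → 0 H
  atom 8: O, bond orders sum to 2 (valence 2) → 0 H
  atom 9: C, bond orders sum to 1 (valence 4) → 3 H
  atom 10: C, bond orders sum to 3 (valence 4) → 1 H
  atom 11: C, bond orders sum to 4 (valence 4) → 0 H
  atom 12: O, bond orders sum to 2 (valence 2) → 0 H
  atom 13: O, bond orders sum to 2 (valence 2) → 0 H
  atom 14: C, bond orders sum to 1 (valence 4) → 3 H
  atom 15: C, bond orders sum to 2 (valence 4) → 2 H
  atom 16: C, bond orders sum to 2 (valence 4) → 2 H
  atom 17: C, bond orders sum to 2 (valence 4) → 2 H
  atom 18: C, bond orders sum to 2 (valence 4) → 2 H
  atom 19: C, bond orders sum to 2 (valence 4) → 2 H
  atom 20: C, bond orders sum to 2 (valence 4) → 2 H
  atom 21: C, bond orders sum to 3 (valence 4) → 1 H
  atom 22: C, bond orders sum to 2 (valence 4) → 2 H
  atom 23: C, bond orders sum to 1 (valence 4) → 3 H
  atom 24: C, bond orders sum to 4 (valence 4) → 0 H
  atom 25: O, bond orders sum to 2 (valence 2) → 0 H
  atom 26: O, bond orders sum to 1 (valence 2) → 1 H
Totals → C:19, H:32, O:7.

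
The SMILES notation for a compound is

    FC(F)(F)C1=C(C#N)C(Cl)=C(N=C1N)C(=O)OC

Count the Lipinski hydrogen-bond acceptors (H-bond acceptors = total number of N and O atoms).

N atoms: 3; O atoms: 2.
Lipinski HBA = 3 + 2 = 5.

5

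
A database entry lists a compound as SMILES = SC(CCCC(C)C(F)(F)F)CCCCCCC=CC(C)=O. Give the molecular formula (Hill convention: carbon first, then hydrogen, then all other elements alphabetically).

Walk through each heavy atom and fill implicit hydrogens from standard valence (C 4, N 3, O 2, S 2, halogen 1):
  atom 1: S, bond orders sum to 1 (valence 2) → 1 H
  atom 2: C, bond orders sum to 3 (valence 4) → 1 H
  atom 3: C, bond orders sum to 2 (valence 4) → 2 H
  atom 4: C, bond orders sum to 2 (valence 4) → 2 H
  atom 5: C, bond orders sum to 2 (valence 4) → 2 H
  atom 6: C, bond orders sum to 3 (valence 4) → 1 H
  atom 7: C, bond orders sum to 1 (valence 4) → 3 H
  atom 8: C, bond orders sum to 4 (valence 4) → 0 H
  atom 9: F (halogen, monovalent) → 0 H
  atom 10: F (halogen, monovalent) → 0 H
  atom 11: F (halogen, monovalent) → 0 H
  atom 12: C, bond orders sum to 2 (valence 4) → 2 H
  atom 13: C, bond orders sum to 2 (valence 4) → 2 H
  atom 14: C, bond orders sum to 2 (valence 4) → 2 H
  atom 15: C, bond orders sum to 2 (valence 4) → 2 H
  atom 16: C, bond orders sum to 2 (valence 4) → 2 H
  atom 17: C, bond orders sum to 2 (valence 4) → 2 H
  atom 18: C, bond orders sum to 3 (valence 4) → 1 H
  atom 19: C, bond orders sum to 3 (valence 4) → 1 H
  atom 20: C, bond orders sum to 4 (valence 4) → 0 H
  atom 21: C, bond orders sum to 1 (valence 4) → 3 H
  atom 22: O, bond orders sum to 2 (valence 2) → 0 H
Totals → C:17, H:29, F:3, O:1, S:1.
In Hill order: C17H29F3OS.

C17H29F3OS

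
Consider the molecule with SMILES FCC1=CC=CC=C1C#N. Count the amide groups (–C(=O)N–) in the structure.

Scan the SMILES for the amide motif — none present.
Groups that are present: 1 nitrile.

0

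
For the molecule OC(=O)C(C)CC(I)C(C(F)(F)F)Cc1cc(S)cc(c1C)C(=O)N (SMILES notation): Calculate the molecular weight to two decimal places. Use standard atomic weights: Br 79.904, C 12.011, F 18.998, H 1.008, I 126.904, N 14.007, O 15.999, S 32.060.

489.29 g/mol

First, the molecular formula is C16H19F3INO3S (counting implicit H from valence).
  C: 16 × 12.011 = 192.176
  F: 3 × 18.998 = 56.994
  H: 19 × 1.008 = 19.152
  I: 1 × 126.904 = 126.904
  N: 1 × 14.007 = 14.007
  O: 3 × 15.999 = 47.997
  S: 1 × 32.060 = 32.060
Sum: 16×12.011 + 3×18.998 + 19×1.008 + 1×126.904 + 1×14.007 + 3×15.999 + 1×32.060 = 489.290 → 489.29 g/mol.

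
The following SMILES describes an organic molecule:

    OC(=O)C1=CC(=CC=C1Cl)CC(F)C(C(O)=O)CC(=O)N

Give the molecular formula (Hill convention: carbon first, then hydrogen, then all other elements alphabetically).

Walk through each heavy atom and fill implicit hydrogens from standard valence (C 4, N 3, O 2, S 2, halogen 1):
  atom 1: O, bond orders sum to 1 (valence 2) → 1 H
  atom 2: C, bond orders sum to 4 (valence 4) → 0 H
  atom 3: O, bond orders sum to 2 (valence 2) → 0 H
  atom 4: C, bond orders sum to 4 (valence 4) → 0 H
  atom 5: C, bond orders sum to 3 (valence 4) → 1 H
  atom 6: C, bond orders sum to 4 (valence 4) → 0 H
  atom 7: C, bond orders sum to 3 (valence 4) → 1 H
  atom 8: C, bond orders sum to 3 (valence 4) → 1 H
  atom 9: C, bond orders sum to 4 (valence 4) → 0 H
  atom 10: Cl (halogen, monovalent) → 0 H
  atom 11: C, bond orders sum to 2 (valence 4) → 2 H
  atom 12: C, bond orders sum to 3 (valence 4) → 1 H
  atom 13: F (halogen, monovalent) → 0 H
  atom 14: C, bond orders sum to 3 (valence 4) → 1 H
  atom 15: C, bond orders sum to 4 (valence 4) → 0 H
  atom 16: O, bond orders sum to 1 (valence 2) → 1 H
  atom 17: O, bond orders sum to 2 (valence 2) → 0 H
  atom 18: C, bond orders sum to 2 (valence 4) → 2 H
  atom 19: C, bond orders sum to 4 (valence 4) → 0 H
  atom 20: O, bond orders sum to 2 (valence 2) → 0 H
  atom 21: N, bond orders sum to 1 (valence 3) → 2 H
Totals → C:13, H:13, Cl:1, F:1, N:1, O:5.

C13H13ClFNO5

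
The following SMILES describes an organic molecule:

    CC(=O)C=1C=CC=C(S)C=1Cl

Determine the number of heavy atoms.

Every atom symbol written in the SMILES (organic subset) is one heavy atom; implicit H are not written.
Heavy atoms by element → C:8, Cl:1, O:1, S:1.
Total: 11.

11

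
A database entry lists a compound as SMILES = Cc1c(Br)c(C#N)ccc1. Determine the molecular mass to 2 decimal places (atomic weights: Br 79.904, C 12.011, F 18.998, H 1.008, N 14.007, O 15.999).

196.05 g/mol

First, the molecular formula is C8H6BrN (counting implicit H from valence).
  Br: 1 × 79.904 = 79.904
  C: 8 × 12.011 = 96.088
  H: 6 × 1.008 = 6.048
  N: 1 × 14.007 = 14.007
Sum: 1×79.904 + 8×12.011 + 6×1.008 + 1×14.007 = 196.047 → 196.05 g/mol.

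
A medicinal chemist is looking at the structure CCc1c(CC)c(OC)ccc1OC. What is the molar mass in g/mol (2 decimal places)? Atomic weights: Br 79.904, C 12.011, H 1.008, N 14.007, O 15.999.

194.27 g/mol

First, the molecular formula is C12H18O2 (counting implicit H from valence).
  C: 12 × 12.011 = 144.132
  H: 18 × 1.008 = 18.144
  O: 2 × 15.999 = 31.998
Sum: 12×12.011 + 18×1.008 + 2×15.999 = 194.274 → 194.27 g/mol.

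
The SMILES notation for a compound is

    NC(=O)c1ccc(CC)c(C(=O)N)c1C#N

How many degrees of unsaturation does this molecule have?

8

Molecular formula: C11H11N3O2.
DoU = (2C + 2 + N − H − X) / 2, where X is the halogen count and O/S are ignored.
    = (2·11 + 2 + 3 − 11 − 0) / 2 = 16 / 2 = 8.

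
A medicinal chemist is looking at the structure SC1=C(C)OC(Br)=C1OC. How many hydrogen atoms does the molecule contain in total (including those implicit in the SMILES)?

7

Walk through each heavy atom and fill implicit hydrogens from standard valence (C 4, N 3, O 2, S 2, halogen 1):
  atom 1: S, bond orders sum to 1 (valence 2) → 1 H
  atom 2: C, bond orders sum to 4 (valence 4) → 0 H
  atom 3: C, bond orders sum to 4 (valence 4) → 0 H
  atom 4: C, bond orders sum to 1 (valence 4) → 3 H
  atom 5: O, bond orders sum to 2 (valence 2) → 0 H
  atom 6: C, bond orders sum to 4 (valence 4) → 0 H
  atom 7: Br (halogen, monovalent) → 0 H
  atom 8: C, bond orders sum to 4 (valence 4) → 0 H
  atom 9: O, bond orders sum to 2 (valence 2) → 0 H
  atom 10: C, bond orders sum to 1 (valence 4) → 3 H
Total hydrogens: 7.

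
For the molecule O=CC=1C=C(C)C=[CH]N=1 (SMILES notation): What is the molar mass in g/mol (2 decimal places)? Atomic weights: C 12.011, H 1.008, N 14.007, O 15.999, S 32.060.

121.14 g/mol

First, the molecular formula is C7H7NO (counting implicit H from valence).
  C: 7 × 12.011 = 84.077
  H: 7 × 1.008 = 7.056
  N: 1 × 14.007 = 14.007
  O: 1 × 15.999 = 15.999
Sum: 7×12.011 + 7×1.008 + 1×14.007 + 1×15.999 = 121.139 → 121.14 g/mol.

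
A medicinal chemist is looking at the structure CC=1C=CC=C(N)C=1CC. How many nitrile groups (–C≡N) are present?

0

Scan the SMILES for the nitrile motif — none present.
Groups that are present: 1 primary amine.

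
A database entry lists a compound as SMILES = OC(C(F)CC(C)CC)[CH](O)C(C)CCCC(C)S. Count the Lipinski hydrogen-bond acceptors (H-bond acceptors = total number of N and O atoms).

2

N atoms: 0; O atoms: 2.
Lipinski HBA = 0 + 2 = 2.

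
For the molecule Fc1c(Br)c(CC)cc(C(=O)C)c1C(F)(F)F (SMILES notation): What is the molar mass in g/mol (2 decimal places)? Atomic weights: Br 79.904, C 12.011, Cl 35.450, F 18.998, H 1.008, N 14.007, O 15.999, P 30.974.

313.09 g/mol

First, the molecular formula is C11H9BrF4O (counting implicit H from valence).
  Br: 1 × 79.904 = 79.904
  C: 11 × 12.011 = 132.121
  F: 4 × 18.998 = 75.992
  H: 9 × 1.008 = 9.072
  O: 1 × 15.999 = 15.999
Sum: 1×79.904 + 11×12.011 + 4×18.998 + 9×1.008 + 1×15.999 = 313.088 → 313.09 g/mol.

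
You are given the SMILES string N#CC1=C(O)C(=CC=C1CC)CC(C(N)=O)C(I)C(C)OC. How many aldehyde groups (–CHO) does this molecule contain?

Scan the SMILES for the aldehyde motif — none present.
Groups that are present: 1 amide, 1 ether, 1 hydroxyl, 1 nitrile.

0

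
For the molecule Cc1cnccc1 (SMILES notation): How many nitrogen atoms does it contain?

1

Scan the SMILES for N atoms (remember two-letter symbols like Cl and Br are single atoms).
Nitrogen count: 1.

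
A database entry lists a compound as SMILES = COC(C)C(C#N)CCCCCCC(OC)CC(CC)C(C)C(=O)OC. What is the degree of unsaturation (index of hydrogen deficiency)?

3

Molecular formula: C21H39NO4.
DoU = (2C + 2 + N − H − X) / 2, where X is the halogen count and O/S are ignored.
    = (2·21 + 2 + 1 − 39 − 0) / 2 = 6 / 2 = 3.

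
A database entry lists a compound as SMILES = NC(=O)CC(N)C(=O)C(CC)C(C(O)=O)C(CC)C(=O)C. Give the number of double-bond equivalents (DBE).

Molecular formula: C14H24N2O5.
DoU = (2C + 2 + N − H − X) / 2, where X is the halogen count and O/S are ignored.
    = (2·14 + 2 + 2 − 24 − 0) / 2 = 8 / 2 = 4.

4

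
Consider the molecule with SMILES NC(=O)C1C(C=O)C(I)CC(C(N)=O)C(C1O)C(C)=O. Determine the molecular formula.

C12H17IN2O5

Walk through each heavy atom and fill implicit hydrogens from standard valence (C 4, N 3, O 2, S 2, halogen 1):
  atom 1: N, bond orders sum to 1 (valence 3) → 2 H
  atom 2: C, bond orders sum to 4 (valence 4) → 0 H
  atom 3: O, bond orders sum to 2 (valence 2) → 0 H
  atom 4: C, bond orders sum to 3 (valence 4) → 1 H
  atom 5: C, bond orders sum to 3 (valence 4) → 1 H
  atom 6: C, bond orders sum to 3 (valence 4) → 1 H
  atom 7: O, bond orders sum to 2 (valence 2) → 0 H
  atom 8: C, bond orders sum to 3 (valence 4) → 1 H
  atom 9: I (halogen, monovalent) → 0 H
  atom 10: C, bond orders sum to 2 (valence 4) → 2 H
  atom 11: C, bond orders sum to 3 (valence 4) → 1 H
  atom 12: C, bond orders sum to 4 (valence 4) → 0 H
  atom 13: N, bond orders sum to 1 (valence 3) → 2 H
  atom 14: O, bond orders sum to 2 (valence 2) → 0 H
  atom 15: C, bond orders sum to 3 (valence 4) → 1 H
  atom 16: C, bond orders sum to 3 (valence 4) → 1 H
  atom 17: O, bond orders sum to 1 (valence 2) → 1 H
  atom 18: C, bond orders sum to 4 (valence 4) → 0 H
  atom 19: C, bond orders sum to 1 (valence 4) → 3 H
  atom 20: O, bond orders sum to 2 (valence 2) → 0 H
Totals → C:12, H:17, I:1, N:2, O:5.
In Hill order: C12H17IN2O5.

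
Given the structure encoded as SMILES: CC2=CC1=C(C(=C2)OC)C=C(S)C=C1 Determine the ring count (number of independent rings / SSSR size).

2

In SMILES, each pair of matching ring-closure digits denotes one ring-closing bond; the number of such bonds equals the number of independent rings.
Ring-closure bonds here: 2.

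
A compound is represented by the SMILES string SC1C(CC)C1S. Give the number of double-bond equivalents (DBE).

Molecular formula: C5H10S2.
DoU = (2C + 2 + N − H − X) / 2, where X is the halogen count and O/S are ignored.
    = (2·5 + 2 + 0 − 10 − 0) / 2 = 2 / 2 = 1.

1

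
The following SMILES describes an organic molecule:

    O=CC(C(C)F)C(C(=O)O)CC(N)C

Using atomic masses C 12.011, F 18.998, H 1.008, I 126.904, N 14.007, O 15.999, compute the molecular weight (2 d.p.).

First, the molecular formula is C9H16FNO3 (counting implicit H from valence).
  C: 9 × 12.011 = 108.099
  F: 1 × 18.998 = 18.998
  H: 16 × 1.008 = 16.128
  N: 1 × 14.007 = 14.007
  O: 3 × 15.999 = 47.997
Sum: 9×12.011 + 1×18.998 + 16×1.008 + 1×14.007 + 3×15.999 = 205.229 → 205.23 g/mol.

205.23 g/mol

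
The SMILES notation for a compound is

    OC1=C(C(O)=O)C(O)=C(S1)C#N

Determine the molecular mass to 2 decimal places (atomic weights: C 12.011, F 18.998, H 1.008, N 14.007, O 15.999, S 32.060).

185.15 g/mol

First, the molecular formula is C6H3NO4S (counting implicit H from valence).
  C: 6 × 12.011 = 72.066
  H: 3 × 1.008 = 3.024
  N: 1 × 14.007 = 14.007
  O: 4 × 15.999 = 63.996
  S: 1 × 32.060 = 32.060
Sum: 6×12.011 + 3×1.008 + 1×14.007 + 4×15.999 + 1×32.060 = 185.153 → 185.15 g/mol.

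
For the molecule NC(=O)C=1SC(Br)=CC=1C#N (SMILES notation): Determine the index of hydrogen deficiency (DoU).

Molecular formula: C6H3BrN2OS.
DoU = (2C + 2 + N − H − X) / 2, where X is the halogen count and O/S are ignored.
    = (2·6 + 2 + 2 − 3 − 1) / 2 = 12 / 2 = 6.

6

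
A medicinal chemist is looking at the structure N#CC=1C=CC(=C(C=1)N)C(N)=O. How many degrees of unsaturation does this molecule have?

Degree of unsaturation = (number of rings) + (number of π bonds).
Ring closures in the SMILES: 1.
π bonds: 4 double bonds (each 1 DoU), 1 triple bond (each 2 DoU) → 6 DoU from unsaturation.
Total DoU = 1 + 6 = 7.

7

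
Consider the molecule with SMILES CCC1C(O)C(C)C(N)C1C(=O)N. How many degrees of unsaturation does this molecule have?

2

Molecular formula: C9H18N2O2.
DoU = (2C + 2 + N − H − X) / 2, where X is the halogen count and O/S are ignored.
    = (2·9 + 2 + 2 − 18 − 0) / 2 = 4 / 2 = 2.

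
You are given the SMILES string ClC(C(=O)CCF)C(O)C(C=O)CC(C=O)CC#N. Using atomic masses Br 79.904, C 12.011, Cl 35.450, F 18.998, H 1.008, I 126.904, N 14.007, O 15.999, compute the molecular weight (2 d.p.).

291.70 g/mol

First, the molecular formula is C12H15ClFNO4 (counting implicit H from valence).
  C: 12 × 12.011 = 144.132
  Cl: 1 × 35.450 = 35.450
  F: 1 × 18.998 = 18.998
  H: 15 × 1.008 = 15.120
  N: 1 × 14.007 = 14.007
  O: 4 × 15.999 = 63.996
Sum: 12×12.011 + 1×35.450 + 1×18.998 + 15×1.008 + 1×14.007 + 4×15.999 = 291.703 → 291.70 g/mol.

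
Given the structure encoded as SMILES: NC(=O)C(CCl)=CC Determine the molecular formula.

Walk through each heavy atom and fill implicit hydrogens from standard valence (C 4, N 3, O 2, S 2, halogen 1):
  atom 1: N, bond orders sum to 1 (valence 3) → 2 H
  atom 2: C, bond orders sum to 4 (valence 4) → 0 H
  atom 3: O, bond orders sum to 2 (valence 2) → 0 H
  atom 4: C, bond orders sum to 4 (valence 4) → 0 H
  atom 5: C, bond orders sum to 2 (valence 4) → 2 H
  atom 6: Cl (halogen, monovalent) → 0 H
  atom 7: C, bond orders sum to 3 (valence 4) → 1 H
  atom 8: C, bond orders sum to 1 (valence 4) → 3 H
Totals → C:5, H:8, Cl:1, N:1, O:1.

C5H8ClNO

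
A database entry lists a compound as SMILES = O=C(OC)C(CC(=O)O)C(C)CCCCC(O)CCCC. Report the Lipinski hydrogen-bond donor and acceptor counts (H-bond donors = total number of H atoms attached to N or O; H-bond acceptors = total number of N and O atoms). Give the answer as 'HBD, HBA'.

Donors: find every N or O and count the H atoms it carries.
  atom 1 (O): bond orders sum to 2 → 0 H
  atom 3 (O): bond orders sum to 2 → 0 H
  atom 8 (O): bond orders sum to 2 → 0 H
  atom 9 (O): bond orders sum to 1 → 1 H
  atom 17 (O): bond orders sum to 1 → 1 H
Lipinski HBD = 2.
Acceptors: N atoms = 0, O atoms = 5 → HBA = 5.

2, 5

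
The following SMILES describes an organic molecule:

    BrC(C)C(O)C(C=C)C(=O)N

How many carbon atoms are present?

Count every carbon token in the SMILES (each C, including those in ring-closure positions and inside branches).
Carbon count: 7.

7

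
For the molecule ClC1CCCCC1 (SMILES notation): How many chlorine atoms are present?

Scan the SMILES for Cl atoms (remember two-letter symbols like Cl and Br are single atoms).
Chlorine count: 1.

1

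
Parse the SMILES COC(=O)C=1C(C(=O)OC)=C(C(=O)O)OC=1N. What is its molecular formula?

Walk through each heavy atom and fill implicit hydrogens from standard valence (C 4, N 3, O 2, S 2, halogen 1):
  atom 1: C, bond orders sum to 1 (valence 4) → 3 H
  atom 2: O, bond orders sum to 2 (valence 2) → 0 H
  atom 3: C, bond orders sum to 4 (valence 4) → 0 H
  atom 4: O, bond orders sum to 2 (valence 2) → 0 H
  atom 5: C, bond orders sum to 4 (valence 4) → 0 H
  atom 6: C, bond orders sum to 4 (valence 4) → 0 H
  atom 7: C, bond orders sum to 4 (valence 4) → 0 H
  atom 8: O, bond orders sum to 2 (valence 2) → 0 H
  atom 9: O, bond orders sum to 2 (valence 2) → 0 H
  atom 10: C, bond orders sum to 1 (valence 4) → 3 H
  atom 11: C, bond orders sum to 4 (valence 4) → 0 H
  atom 12: C, bond orders sum to 4 (valence 4) → 0 H
  atom 13: O, bond orders sum to 2 (valence 2) → 0 H
  atom 14: O, bond orders sum to 1 (valence 2) → 1 H
  atom 15: O, bond orders sum to 2 (valence 2) → 0 H
  atom 16: C, bond orders sum to 4 (valence 4) → 0 H
  atom 17: N, bond orders sum to 1 (valence 3) → 2 H
Totals → C:9, H:9, N:1, O:7.
In Hill order: C9H9NO7.

C9H9NO7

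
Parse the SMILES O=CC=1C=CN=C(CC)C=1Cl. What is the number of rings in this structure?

1

In SMILES, each pair of matching ring-closure digits denotes one ring-closing bond; the number of such bonds equals the number of independent rings.
Ring-closure bonds here: 1.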